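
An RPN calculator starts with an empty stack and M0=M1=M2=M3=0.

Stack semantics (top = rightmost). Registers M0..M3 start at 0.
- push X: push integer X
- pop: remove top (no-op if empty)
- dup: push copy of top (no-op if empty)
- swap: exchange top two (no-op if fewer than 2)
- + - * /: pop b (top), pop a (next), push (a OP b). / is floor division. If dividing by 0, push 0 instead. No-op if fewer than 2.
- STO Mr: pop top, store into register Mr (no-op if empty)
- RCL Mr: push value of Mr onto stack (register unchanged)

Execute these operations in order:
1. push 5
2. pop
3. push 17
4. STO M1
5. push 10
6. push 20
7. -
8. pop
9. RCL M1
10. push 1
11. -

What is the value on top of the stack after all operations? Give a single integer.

After op 1 (push 5): stack=[5] mem=[0,0,0,0]
After op 2 (pop): stack=[empty] mem=[0,0,0,0]
After op 3 (push 17): stack=[17] mem=[0,0,0,0]
After op 4 (STO M1): stack=[empty] mem=[0,17,0,0]
After op 5 (push 10): stack=[10] mem=[0,17,0,0]
After op 6 (push 20): stack=[10,20] mem=[0,17,0,0]
After op 7 (-): stack=[-10] mem=[0,17,0,0]
After op 8 (pop): stack=[empty] mem=[0,17,0,0]
After op 9 (RCL M1): stack=[17] mem=[0,17,0,0]
After op 10 (push 1): stack=[17,1] mem=[0,17,0,0]
After op 11 (-): stack=[16] mem=[0,17,0,0]

Answer: 16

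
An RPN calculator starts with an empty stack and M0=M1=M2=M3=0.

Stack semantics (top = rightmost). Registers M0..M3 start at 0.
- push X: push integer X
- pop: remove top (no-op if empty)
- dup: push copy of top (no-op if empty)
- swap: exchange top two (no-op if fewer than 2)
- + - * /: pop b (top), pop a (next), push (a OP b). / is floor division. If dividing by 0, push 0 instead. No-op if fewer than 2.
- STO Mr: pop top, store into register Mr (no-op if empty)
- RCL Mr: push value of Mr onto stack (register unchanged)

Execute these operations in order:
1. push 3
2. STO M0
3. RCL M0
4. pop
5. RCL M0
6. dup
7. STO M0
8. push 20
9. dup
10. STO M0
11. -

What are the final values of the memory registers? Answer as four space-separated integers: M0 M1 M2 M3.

Answer: 20 0 0 0

Derivation:
After op 1 (push 3): stack=[3] mem=[0,0,0,0]
After op 2 (STO M0): stack=[empty] mem=[3,0,0,0]
After op 3 (RCL M0): stack=[3] mem=[3,0,0,0]
After op 4 (pop): stack=[empty] mem=[3,0,0,0]
After op 5 (RCL M0): stack=[3] mem=[3,0,0,0]
After op 6 (dup): stack=[3,3] mem=[3,0,0,0]
After op 7 (STO M0): stack=[3] mem=[3,0,0,0]
After op 8 (push 20): stack=[3,20] mem=[3,0,0,0]
After op 9 (dup): stack=[3,20,20] mem=[3,0,0,0]
After op 10 (STO M0): stack=[3,20] mem=[20,0,0,0]
After op 11 (-): stack=[-17] mem=[20,0,0,0]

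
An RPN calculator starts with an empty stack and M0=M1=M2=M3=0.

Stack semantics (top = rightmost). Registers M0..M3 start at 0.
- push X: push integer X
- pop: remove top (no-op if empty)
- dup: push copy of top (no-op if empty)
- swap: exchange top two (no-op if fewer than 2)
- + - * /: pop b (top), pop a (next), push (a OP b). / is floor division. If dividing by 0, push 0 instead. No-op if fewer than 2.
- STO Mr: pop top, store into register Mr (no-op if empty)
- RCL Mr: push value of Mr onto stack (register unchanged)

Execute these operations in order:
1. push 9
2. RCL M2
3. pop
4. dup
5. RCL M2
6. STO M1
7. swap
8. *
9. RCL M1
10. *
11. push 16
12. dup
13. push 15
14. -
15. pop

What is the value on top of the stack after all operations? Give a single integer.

After op 1 (push 9): stack=[9] mem=[0,0,0,0]
After op 2 (RCL M2): stack=[9,0] mem=[0,0,0,0]
After op 3 (pop): stack=[9] mem=[0,0,0,0]
After op 4 (dup): stack=[9,9] mem=[0,0,0,0]
After op 5 (RCL M2): stack=[9,9,0] mem=[0,0,0,0]
After op 6 (STO M1): stack=[9,9] mem=[0,0,0,0]
After op 7 (swap): stack=[9,9] mem=[0,0,0,0]
After op 8 (*): stack=[81] mem=[0,0,0,0]
After op 9 (RCL M1): stack=[81,0] mem=[0,0,0,0]
After op 10 (*): stack=[0] mem=[0,0,0,0]
After op 11 (push 16): stack=[0,16] mem=[0,0,0,0]
After op 12 (dup): stack=[0,16,16] mem=[0,0,0,0]
After op 13 (push 15): stack=[0,16,16,15] mem=[0,0,0,0]
After op 14 (-): stack=[0,16,1] mem=[0,0,0,0]
After op 15 (pop): stack=[0,16] mem=[0,0,0,0]

Answer: 16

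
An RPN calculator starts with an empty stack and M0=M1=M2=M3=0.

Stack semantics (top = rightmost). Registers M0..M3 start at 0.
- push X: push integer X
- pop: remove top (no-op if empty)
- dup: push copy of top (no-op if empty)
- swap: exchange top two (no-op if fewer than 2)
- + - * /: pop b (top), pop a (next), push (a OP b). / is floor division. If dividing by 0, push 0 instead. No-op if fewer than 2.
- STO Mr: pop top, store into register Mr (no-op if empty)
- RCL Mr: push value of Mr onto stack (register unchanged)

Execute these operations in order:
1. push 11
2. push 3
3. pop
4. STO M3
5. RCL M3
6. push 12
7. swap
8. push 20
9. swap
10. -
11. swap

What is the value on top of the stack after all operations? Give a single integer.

Answer: 12

Derivation:
After op 1 (push 11): stack=[11] mem=[0,0,0,0]
After op 2 (push 3): stack=[11,3] mem=[0,0,0,0]
After op 3 (pop): stack=[11] mem=[0,0,0,0]
After op 4 (STO M3): stack=[empty] mem=[0,0,0,11]
After op 5 (RCL M3): stack=[11] mem=[0,0,0,11]
After op 6 (push 12): stack=[11,12] mem=[0,0,0,11]
After op 7 (swap): stack=[12,11] mem=[0,0,0,11]
After op 8 (push 20): stack=[12,11,20] mem=[0,0,0,11]
After op 9 (swap): stack=[12,20,11] mem=[0,0,0,11]
After op 10 (-): stack=[12,9] mem=[0,0,0,11]
After op 11 (swap): stack=[9,12] mem=[0,0,0,11]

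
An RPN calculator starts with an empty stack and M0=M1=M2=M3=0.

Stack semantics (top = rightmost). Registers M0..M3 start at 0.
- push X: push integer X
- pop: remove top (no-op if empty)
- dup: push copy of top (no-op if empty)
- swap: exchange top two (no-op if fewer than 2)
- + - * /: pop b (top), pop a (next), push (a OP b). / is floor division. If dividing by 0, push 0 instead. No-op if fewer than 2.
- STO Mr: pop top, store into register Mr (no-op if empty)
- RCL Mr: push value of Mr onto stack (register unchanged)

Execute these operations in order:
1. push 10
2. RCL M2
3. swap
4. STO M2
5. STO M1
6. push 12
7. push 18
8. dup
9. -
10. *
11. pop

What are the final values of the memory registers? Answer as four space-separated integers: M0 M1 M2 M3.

After op 1 (push 10): stack=[10] mem=[0,0,0,0]
After op 2 (RCL M2): stack=[10,0] mem=[0,0,0,0]
After op 3 (swap): stack=[0,10] mem=[0,0,0,0]
After op 4 (STO M2): stack=[0] mem=[0,0,10,0]
After op 5 (STO M1): stack=[empty] mem=[0,0,10,0]
After op 6 (push 12): stack=[12] mem=[0,0,10,0]
After op 7 (push 18): stack=[12,18] mem=[0,0,10,0]
After op 8 (dup): stack=[12,18,18] mem=[0,0,10,0]
After op 9 (-): stack=[12,0] mem=[0,0,10,0]
After op 10 (*): stack=[0] mem=[0,0,10,0]
After op 11 (pop): stack=[empty] mem=[0,0,10,0]

Answer: 0 0 10 0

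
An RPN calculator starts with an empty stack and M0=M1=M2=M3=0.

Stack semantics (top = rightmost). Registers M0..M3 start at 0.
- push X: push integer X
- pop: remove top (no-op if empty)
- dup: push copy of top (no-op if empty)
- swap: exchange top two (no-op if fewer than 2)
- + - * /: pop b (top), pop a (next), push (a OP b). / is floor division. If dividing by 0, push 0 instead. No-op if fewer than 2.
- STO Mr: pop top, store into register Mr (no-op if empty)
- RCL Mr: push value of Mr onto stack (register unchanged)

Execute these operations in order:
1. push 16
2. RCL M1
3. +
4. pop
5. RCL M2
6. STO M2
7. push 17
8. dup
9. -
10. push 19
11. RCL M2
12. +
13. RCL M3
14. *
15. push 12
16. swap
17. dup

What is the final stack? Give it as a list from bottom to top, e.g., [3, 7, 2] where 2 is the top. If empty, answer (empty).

Answer: [0, 12, 0, 0]

Derivation:
After op 1 (push 16): stack=[16] mem=[0,0,0,0]
After op 2 (RCL M1): stack=[16,0] mem=[0,0,0,0]
After op 3 (+): stack=[16] mem=[0,0,0,0]
After op 4 (pop): stack=[empty] mem=[0,0,0,0]
After op 5 (RCL M2): stack=[0] mem=[0,0,0,0]
After op 6 (STO M2): stack=[empty] mem=[0,0,0,0]
After op 7 (push 17): stack=[17] mem=[0,0,0,0]
After op 8 (dup): stack=[17,17] mem=[0,0,0,0]
After op 9 (-): stack=[0] mem=[0,0,0,0]
After op 10 (push 19): stack=[0,19] mem=[0,0,0,0]
After op 11 (RCL M2): stack=[0,19,0] mem=[0,0,0,0]
After op 12 (+): stack=[0,19] mem=[0,0,0,0]
After op 13 (RCL M3): stack=[0,19,0] mem=[0,0,0,0]
After op 14 (*): stack=[0,0] mem=[0,0,0,0]
After op 15 (push 12): stack=[0,0,12] mem=[0,0,0,0]
After op 16 (swap): stack=[0,12,0] mem=[0,0,0,0]
After op 17 (dup): stack=[0,12,0,0] mem=[0,0,0,0]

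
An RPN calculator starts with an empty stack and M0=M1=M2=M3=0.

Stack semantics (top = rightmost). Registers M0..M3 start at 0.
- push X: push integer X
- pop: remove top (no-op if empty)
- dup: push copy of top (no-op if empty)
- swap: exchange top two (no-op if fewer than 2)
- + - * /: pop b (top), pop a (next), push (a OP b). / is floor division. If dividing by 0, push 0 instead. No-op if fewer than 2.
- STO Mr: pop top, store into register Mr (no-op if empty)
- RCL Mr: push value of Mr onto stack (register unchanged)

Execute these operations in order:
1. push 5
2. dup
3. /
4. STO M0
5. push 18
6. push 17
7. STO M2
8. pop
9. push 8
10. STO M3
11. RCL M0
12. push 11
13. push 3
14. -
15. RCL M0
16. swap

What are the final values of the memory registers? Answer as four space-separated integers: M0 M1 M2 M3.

After op 1 (push 5): stack=[5] mem=[0,0,0,0]
After op 2 (dup): stack=[5,5] mem=[0,0,0,0]
After op 3 (/): stack=[1] mem=[0,0,0,0]
After op 4 (STO M0): stack=[empty] mem=[1,0,0,0]
After op 5 (push 18): stack=[18] mem=[1,0,0,0]
After op 6 (push 17): stack=[18,17] mem=[1,0,0,0]
After op 7 (STO M2): stack=[18] mem=[1,0,17,0]
After op 8 (pop): stack=[empty] mem=[1,0,17,0]
After op 9 (push 8): stack=[8] mem=[1,0,17,0]
After op 10 (STO M3): stack=[empty] mem=[1,0,17,8]
After op 11 (RCL M0): stack=[1] mem=[1,0,17,8]
After op 12 (push 11): stack=[1,11] mem=[1,0,17,8]
After op 13 (push 3): stack=[1,11,3] mem=[1,0,17,8]
After op 14 (-): stack=[1,8] mem=[1,0,17,8]
After op 15 (RCL M0): stack=[1,8,1] mem=[1,0,17,8]
After op 16 (swap): stack=[1,1,8] mem=[1,0,17,8]

Answer: 1 0 17 8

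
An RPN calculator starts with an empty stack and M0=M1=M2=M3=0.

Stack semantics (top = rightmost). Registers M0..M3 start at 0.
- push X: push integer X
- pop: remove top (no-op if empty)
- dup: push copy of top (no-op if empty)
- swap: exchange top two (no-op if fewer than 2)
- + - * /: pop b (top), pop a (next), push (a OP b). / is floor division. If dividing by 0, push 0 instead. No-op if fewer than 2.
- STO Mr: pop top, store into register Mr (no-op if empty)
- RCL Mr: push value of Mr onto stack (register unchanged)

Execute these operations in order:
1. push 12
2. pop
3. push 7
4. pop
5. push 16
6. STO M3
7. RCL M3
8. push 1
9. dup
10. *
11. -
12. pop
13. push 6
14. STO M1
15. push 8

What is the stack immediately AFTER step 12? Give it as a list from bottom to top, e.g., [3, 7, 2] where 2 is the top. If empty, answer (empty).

After op 1 (push 12): stack=[12] mem=[0,0,0,0]
After op 2 (pop): stack=[empty] mem=[0,0,0,0]
After op 3 (push 7): stack=[7] mem=[0,0,0,0]
After op 4 (pop): stack=[empty] mem=[0,0,0,0]
After op 5 (push 16): stack=[16] mem=[0,0,0,0]
After op 6 (STO M3): stack=[empty] mem=[0,0,0,16]
After op 7 (RCL M3): stack=[16] mem=[0,0,0,16]
After op 8 (push 1): stack=[16,1] mem=[0,0,0,16]
After op 9 (dup): stack=[16,1,1] mem=[0,0,0,16]
After op 10 (*): stack=[16,1] mem=[0,0,0,16]
After op 11 (-): stack=[15] mem=[0,0,0,16]
After op 12 (pop): stack=[empty] mem=[0,0,0,16]

(empty)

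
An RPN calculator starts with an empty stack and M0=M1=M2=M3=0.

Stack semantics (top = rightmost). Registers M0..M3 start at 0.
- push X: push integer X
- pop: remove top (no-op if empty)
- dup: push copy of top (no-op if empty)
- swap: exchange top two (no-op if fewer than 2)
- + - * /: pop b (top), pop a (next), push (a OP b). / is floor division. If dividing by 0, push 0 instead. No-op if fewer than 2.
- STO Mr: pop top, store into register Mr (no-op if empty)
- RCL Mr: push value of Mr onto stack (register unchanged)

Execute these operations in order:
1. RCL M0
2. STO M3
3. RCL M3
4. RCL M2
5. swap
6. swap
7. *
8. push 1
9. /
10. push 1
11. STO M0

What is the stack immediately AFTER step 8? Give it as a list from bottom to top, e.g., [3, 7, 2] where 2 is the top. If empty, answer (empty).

After op 1 (RCL M0): stack=[0] mem=[0,0,0,0]
After op 2 (STO M3): stack=[empty] mem=[0,0,0,0]
After op 3 (RCL M3): stack=[0] mem=[0,0,0,0]
After op 4 (RCL M2): stack=[0,0] mem=[0,0,0,0]
After op 5 (swap): stack=[0,0] mem=[0,0,0,0]
After op 6 (swap): stack=[0,0] mem=[0,0,0,0]
After op 7 (*): stack=[0] mem=[0,0,0,0]
After op 8 (push 1): stack=[0,1] mem=[0,0,0,0]

[0, 1]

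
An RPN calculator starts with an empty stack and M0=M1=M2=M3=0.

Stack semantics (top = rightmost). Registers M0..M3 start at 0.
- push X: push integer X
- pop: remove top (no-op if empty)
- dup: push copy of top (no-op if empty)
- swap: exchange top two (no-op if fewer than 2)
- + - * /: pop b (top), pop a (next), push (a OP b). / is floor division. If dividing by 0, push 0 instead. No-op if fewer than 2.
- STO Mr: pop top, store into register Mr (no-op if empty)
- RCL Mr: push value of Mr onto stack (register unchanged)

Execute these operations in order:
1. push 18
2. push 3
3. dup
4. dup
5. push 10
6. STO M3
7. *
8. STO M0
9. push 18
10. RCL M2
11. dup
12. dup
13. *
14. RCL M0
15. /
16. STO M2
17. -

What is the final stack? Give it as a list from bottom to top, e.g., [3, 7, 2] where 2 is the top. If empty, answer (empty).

After op 1 (push 18): stack=[18] mem=[0,0,0,0]
After op 2 (push 3): stack=[18,3] mem=[0,0,0,0]
After op 3 (dup): stack=[18,3,3] mem=[0,0,0,0]
After op 4 (dup): stack=[18,3,3,3] mem=[0,0,0,0]
After op 5 (push 10): stack=[18,3,3,3,10] mem=[0,0,0,0]
After op 6 (STO M3): stack=[18,3,3,3] mem=[0,0,0,10]
After op 7 (*): stack=[18,3,9] mem=[0,0,0,10]
After op 8 (STO M0): stack=[18,3] mem=[9,0,0,10]
After op 9 (push 18): stack=[18,3,18] mem=[9,0,0,10]
After op 10 (RCL M2): stack=[18,3,18,0] mem=[9,0,0,10]
After op 11 (dup): stack=[18,3,18,0,0] mem=[9,0,0,10]
After op 12 (dup): stack=[18,3,18,0,0,0] mem=[9,0,0,10]
After op 13 (*): stack=[18,3,18,0,0] mem=[9,0,0,10]
After op 14 (RCL M0): stack=[18,3,18,0,0,9] mem=[9,0,0,10]
After op 15 (/): stack=[18,3,18,0,0] mem=[9,0,0,10]
After op 16 (STO M2): stack=[18,3,18,0] mem=[9,0,0,10]
After op 17 (-): stack=[18,3,18] mem=[9,0,0,10]

Answer: [18, 3, 18]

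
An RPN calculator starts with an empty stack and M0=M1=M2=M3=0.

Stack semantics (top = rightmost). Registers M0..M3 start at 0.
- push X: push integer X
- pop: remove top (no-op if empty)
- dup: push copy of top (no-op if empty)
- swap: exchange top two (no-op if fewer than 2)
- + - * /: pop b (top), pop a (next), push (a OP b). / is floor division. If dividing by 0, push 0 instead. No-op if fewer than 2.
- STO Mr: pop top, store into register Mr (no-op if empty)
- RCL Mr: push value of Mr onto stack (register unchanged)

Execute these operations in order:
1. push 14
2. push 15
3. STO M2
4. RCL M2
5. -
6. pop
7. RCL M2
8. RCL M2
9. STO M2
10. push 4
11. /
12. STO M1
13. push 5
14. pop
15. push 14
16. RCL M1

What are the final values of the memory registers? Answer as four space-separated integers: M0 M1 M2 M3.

After op 1 (push 14): stack=[14] mem=[0,0,0,0]
After op 2 (push 15): stack=[14,15] mem=[0,0,0,0]
After op 3 (STO M2): stack=[14] mem=[0,0,15,0]
After op 4 (RCL M2): stack=[14,15] mem=[0,0,15,0]
After op 5 (-): stack=[-1] mem=[0,0,15,0]
After op 6 (pop): stack=[empty] mem=[0,0,15,0]
After op 7 (RCL M2): stack=[15] mem=[0,0,15,0]
After op 8 (RCL M2): stack=[15,15] mem=[0,0,15,0]
After op 9 (STO M2): stack=[15] mem=[0,0,15,0]
After op 10 (push 4): stack=[15,4] mem=[0,0,15,0]
After op 11 (/): stack=[3] mem=[0,0,15,0]
After op 12 (STO M1): stack=[empty] mem=[0,3,15,0]
After op 13 (push 5): stack=[5] mem=[0,3,15,0]
After op 14 (pop): stack=[empty] mem=[0,3,15,0]
After op 15 (push 14): stack=[14] mem=[0,3,15,0]
After op 16 (RCL M1): stack=[14,3] mem=[0,3,15,0]

Answer: 0 3 15 0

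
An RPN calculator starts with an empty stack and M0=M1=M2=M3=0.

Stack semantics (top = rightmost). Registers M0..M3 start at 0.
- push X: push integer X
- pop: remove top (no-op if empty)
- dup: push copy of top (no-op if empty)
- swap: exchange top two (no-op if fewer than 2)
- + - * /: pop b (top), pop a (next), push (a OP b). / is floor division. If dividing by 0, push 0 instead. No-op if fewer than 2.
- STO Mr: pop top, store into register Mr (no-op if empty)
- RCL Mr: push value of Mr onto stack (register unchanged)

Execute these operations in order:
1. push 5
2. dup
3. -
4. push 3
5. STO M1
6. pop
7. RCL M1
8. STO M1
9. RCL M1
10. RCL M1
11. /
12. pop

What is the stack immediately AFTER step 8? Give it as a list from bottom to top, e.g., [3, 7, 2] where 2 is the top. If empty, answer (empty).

After op 1 (push 5): stack=[5] mem=[0,0,0,0]
After op 2 (dup): stack=[5,5] mem=[0,0,0,0]
After op 3 (-): stack=[0] mem=[0,0,0,0]
After op 4 (push 3): stack=[0,3] mem=[0,0,0,0]
After op 5 (STO M1): stack=[0] mem=[0,3,0,0]
After op 6 (pop): stack=[empty] mem=[0,3,0,0]
After op 7 (RCL M1): stack=[3] mem=[0,3,0,0]
After op 8 (STO M1): stack=[empty] mem=[0,3,0,0]

(empty)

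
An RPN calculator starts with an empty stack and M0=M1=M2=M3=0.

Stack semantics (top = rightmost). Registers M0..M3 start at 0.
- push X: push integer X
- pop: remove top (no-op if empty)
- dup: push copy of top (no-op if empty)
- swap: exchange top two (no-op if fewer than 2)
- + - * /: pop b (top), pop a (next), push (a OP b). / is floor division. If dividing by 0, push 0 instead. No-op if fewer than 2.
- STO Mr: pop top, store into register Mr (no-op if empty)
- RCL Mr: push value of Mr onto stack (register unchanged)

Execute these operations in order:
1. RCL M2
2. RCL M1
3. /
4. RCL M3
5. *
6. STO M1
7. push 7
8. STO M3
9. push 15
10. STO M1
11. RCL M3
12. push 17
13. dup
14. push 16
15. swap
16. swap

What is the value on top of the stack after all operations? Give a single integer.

Answer: 16

Derivation:
After op 1 (RCL M2): stack=[0] mem=[0,0,0,0]
After op 2 (RCL M1): stack=[0,0] mem=[0,0,0,0]
After op 3 (/): stack=[0] mem=[0,0,0,0]
After op 4 (RCL M3): stack=[0,0] mem=[0,0,0,0]
After op 5 (*): stack=[0] mem=[0,0,0,0]
After op 6 (STO M1): stack=[empty] mem=[0,0,0,0]
After op 7 (push 7): stack=[7] mem=[0,0,0,0]
After op 8 (STO M3): stack=[empty] mem=[0,0,0,7]
After op 9 (push 15): stack=[15] mem=[0,0,0,7]
After op 10 (STO M1): stack=[empty] mem=[0,15,0,7]
After op 11 (RCL M3): stack=[7] mem=[0,15,0,7]
After op 12 (push 17): stack=[7,17] mem=[0,15,0,7]
After op 13 (dup): stack=[7,17,17] mem=[0,15,0,7]
After op 14 (push 16): stack=[7,17,17,16] mem=[0,15,0,7]
After op 15 (swap): stack=[7,17,16,17] mem=[0,15,0,7]
After op 16 (swap): stack=[7,17,17,16] mem=[0,15,0,7]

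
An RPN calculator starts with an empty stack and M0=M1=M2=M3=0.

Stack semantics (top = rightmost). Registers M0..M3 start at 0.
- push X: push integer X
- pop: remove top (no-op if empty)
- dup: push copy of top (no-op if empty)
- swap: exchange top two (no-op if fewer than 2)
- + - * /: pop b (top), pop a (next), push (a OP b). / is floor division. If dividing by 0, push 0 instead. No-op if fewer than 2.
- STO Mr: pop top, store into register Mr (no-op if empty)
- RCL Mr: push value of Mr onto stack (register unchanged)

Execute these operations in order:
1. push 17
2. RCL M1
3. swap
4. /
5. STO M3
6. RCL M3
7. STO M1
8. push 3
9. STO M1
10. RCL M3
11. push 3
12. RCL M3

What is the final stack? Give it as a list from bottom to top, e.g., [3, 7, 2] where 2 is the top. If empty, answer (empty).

Answer: [0, 3, 0]

Derivation:
After op 1 (push 17): stack=[17] mem=[0,0,0,0]
After op 2 (RCL M1): stack=[17,0] mem=[0,0,0,0]
After op 3 (swap): stack=[0,17] mem=[0,0,0,0]
After op 4 (/): stack=[0] mem=[0,0,0,0]
After op 5 (STO M3): stack=[empty] mem=[0,0,0,0]
After op 6 (RCL M3): stack=[0] mem=[0,0,0,0]
After op 7 (STO M1): stack=[empty] mem=[0,0,0,0]
After op 8 (push 3): stack=[3] mem=[0,0,0,0]
After op 9 (STO M1): stack=[empty] mem=[0,3,0,0]
After op 10 (RCL M3): stack=[0] mem=[0,3,0,0]
After op 11 (push 3): stack=[0,3] mem=[0,3,0,0]
After op 12 (RCL M3): stack=[0,3,0] mem=[0,3,0,0]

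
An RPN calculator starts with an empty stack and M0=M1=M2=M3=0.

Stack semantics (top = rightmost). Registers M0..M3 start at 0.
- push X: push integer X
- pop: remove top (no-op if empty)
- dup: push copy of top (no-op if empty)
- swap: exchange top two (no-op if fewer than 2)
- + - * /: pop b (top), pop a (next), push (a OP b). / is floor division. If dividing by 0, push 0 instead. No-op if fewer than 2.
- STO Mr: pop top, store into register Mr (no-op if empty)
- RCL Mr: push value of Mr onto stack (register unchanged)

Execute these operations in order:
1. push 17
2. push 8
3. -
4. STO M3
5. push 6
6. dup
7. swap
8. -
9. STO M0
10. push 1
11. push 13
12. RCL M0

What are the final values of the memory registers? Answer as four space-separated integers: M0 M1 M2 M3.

Answer: 0 0 0 9

Derivation:
After op 1 (push 17): stack=[17] mem=[0,0,0,0]
After op 2 (push 8): stack=[17,8] mem=[0,0,0,0]
After op 3 (-): stack=[9] mem=[0,0,0,0]
After op 4 (STO M3): stack=[empty] mem=[0,0,0,9]
After op 5 (push 6): stack=[6] mem=[0,0,0,9]
After op 6 (dup): stack=[6,6] mem=[0,0,0,9]
After op 7 (swap): stack=[6,6] mem=[0,0,0,9]
After op 8 (-): stack=[0] mem=[0,0,0,9]
After op 9 (STO M0): stack=[empty] mem=[0,0,0,9]
After op 10 (push 1): stack=[1] mem=[0,0,0,9]
After op 11 (push 13): stack=[1,13] mem=[0,0,0,9]
After op 12 (RCL M0): stack=[1,13,0] mem=[0,0,0,9]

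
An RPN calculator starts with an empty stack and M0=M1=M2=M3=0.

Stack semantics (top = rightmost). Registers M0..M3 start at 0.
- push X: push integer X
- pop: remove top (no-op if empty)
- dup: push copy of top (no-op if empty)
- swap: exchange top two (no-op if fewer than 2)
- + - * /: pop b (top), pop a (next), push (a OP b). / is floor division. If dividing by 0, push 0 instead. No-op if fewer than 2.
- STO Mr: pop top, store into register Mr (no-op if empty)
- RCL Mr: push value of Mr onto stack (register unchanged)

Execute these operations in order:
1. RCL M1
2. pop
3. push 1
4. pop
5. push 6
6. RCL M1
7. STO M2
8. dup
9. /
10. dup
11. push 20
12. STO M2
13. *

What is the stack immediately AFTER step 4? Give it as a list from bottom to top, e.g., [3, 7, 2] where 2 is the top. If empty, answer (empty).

After op 1 (RCL M1): stack=[0] mem=[0,0,0,0]
After op 2 (pop): stack=[empty] mem=[0,0,0,0]
After op 3 (push 1): stack=[1] mem=[0,0,0,0]
After op 4 (pop): stack=[empty] mem=[0,0,0,0]

(empty)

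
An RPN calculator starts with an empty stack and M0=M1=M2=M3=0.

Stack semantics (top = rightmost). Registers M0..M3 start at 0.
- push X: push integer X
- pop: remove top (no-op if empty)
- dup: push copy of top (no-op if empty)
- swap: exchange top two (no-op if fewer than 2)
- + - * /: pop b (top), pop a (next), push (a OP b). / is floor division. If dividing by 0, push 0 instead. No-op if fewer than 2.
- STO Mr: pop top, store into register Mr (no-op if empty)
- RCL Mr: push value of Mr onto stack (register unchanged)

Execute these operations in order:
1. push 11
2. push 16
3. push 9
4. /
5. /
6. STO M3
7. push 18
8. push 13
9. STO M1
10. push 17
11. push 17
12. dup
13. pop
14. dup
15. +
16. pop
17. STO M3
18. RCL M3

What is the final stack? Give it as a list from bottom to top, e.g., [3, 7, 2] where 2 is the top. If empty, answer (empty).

After op 1 (push 11): stack=[11] mem=[0,0,0,0]
After op 2 (push 16): stack=[11,16] mem=[0,0,0,0]
After op 3 (push 9): stack=[11,16,9] mem=[0,0,0,0]
After op 4 (/): stack=[11,1] mem=[0,0,0,0]
After op 5 (/): stack=[11] mem=[0,0,0,0]
After op 6 (STO M3): stack=[empty] mem=[0,0,0,11]
After op 7 (push 18): stack=[18] mem=[0,0,0,11]
After op 8 (push 13): stack=[18,13] mem=[0,0,0,11]
After op 9 (STO M1): stack=[18] mem=[0,13,0,11]
After op 10 (push 17): stack=[18,17] mem=[0,13,0,11]
After op 11 (push 17): stack=[18,17,17] mem=[0,13,0,11]
After op 12 (dup): stack=[18,17,17,17] mem=[0,13,0,11]
After op 13 (pop): stack=[18,17,17] mem=[0,13,0,11]
After op 14 (dup): stack=[18,17,17,17] mem=[0,13,0,11]
After op 15 (+): stack=[18,17,34] mem=[0,13,0,11]
After op 16 (pop): stack=[18,17] mem=[0,13,0,11]
After op 17 (STO M3): stack=[18] mem=[0,13,0,17]
After op 18 (RCL M3): stack=[18,17] mem=[0,13,0,17]

Answer: [18, 17]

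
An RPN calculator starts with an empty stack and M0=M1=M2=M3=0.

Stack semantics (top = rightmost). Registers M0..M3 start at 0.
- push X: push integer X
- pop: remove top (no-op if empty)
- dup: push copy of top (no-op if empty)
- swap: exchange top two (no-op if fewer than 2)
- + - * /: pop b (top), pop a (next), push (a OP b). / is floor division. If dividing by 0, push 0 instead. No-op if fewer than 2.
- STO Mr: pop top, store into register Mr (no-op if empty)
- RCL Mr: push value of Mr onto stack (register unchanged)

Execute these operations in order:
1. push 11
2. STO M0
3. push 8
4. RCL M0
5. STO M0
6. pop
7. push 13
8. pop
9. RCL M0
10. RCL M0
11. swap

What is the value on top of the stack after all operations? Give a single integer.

Answer: 11

Derivation:
After op 1 (push 11): stack=[11] mem=[0,0,0,0]
After op 2 (STO M0): stack=[empty] mem=[11,0,0,0]
After op 3 (push 8): stack=[8] mem=[11,0,0,0]
After op 4 (RCL M0): stack=[8,11] mem=[11,0,0,0]
After op 5 (STO M0): stack=[8] mem=[11,0,0,0]
After op 6 (pop): stack=[empty] mem=[11,0,0,0]
After op 7 (push 13): stack=[13] mem=[11,0,0,0]
After op 8 (pop): stack=[empty] mem=[11,0,0,0]
After op 9 (RCL M0): stack=[11] mem=[11,0,0,0]
After op 10 (RCL M0): stack=[11,11] mem=[11,0,0,0]
After op 11 (swap): stack=[11,11] mem=[11,0,0,0]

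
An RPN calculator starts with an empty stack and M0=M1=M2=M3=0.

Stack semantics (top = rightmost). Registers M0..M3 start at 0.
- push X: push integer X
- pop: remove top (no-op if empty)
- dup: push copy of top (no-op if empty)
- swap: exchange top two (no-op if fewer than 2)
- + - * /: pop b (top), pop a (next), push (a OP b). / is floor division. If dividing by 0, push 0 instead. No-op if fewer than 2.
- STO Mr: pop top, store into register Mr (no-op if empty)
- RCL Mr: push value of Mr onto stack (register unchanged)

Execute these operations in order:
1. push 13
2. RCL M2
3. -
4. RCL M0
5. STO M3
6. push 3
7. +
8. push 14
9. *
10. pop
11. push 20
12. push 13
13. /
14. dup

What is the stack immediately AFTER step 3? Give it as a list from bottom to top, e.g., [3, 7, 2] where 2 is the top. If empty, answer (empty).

After op 1 (push 13): stack=[13] mem=[0,0,0,0]
After op 2 (RCL M2): stack=[13,0] mem=[0,0,0,0]
After op 3 (-): stack=[13] mem=[0,0,0,0]

[13]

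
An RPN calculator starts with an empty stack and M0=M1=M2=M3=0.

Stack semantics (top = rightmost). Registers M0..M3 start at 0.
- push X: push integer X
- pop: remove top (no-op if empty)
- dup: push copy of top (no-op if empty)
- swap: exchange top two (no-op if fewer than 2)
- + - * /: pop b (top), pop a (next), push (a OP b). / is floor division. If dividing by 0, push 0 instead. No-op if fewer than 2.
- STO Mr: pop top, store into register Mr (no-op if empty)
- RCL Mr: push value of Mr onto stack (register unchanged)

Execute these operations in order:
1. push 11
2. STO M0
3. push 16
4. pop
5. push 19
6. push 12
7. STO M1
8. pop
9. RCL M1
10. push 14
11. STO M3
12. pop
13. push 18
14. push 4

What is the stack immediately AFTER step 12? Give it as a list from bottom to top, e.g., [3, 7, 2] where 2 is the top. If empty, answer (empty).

After op 1 (push 11): stack=[11] mem=[0,0,0,0]
After op 2 (STO M0): stack=[empty] mem=[11,0,0,0]
After op 3 (push 16): stack=[16] mem=[11,0,0,0]
After op 4 (pop): stack=[empty] mem=[11,0,0,0]
After op 5 (push 19): stack=[19] mem=[11,0,0,0]
After op 6 (push 12): stack=[19,12] mem=[11,0,0,0]
After op 7 (STO M1): stack=[19] mem=[11,12,0,0]
After op 8 (pop): stack=[empty] mem=[11,12,0,0]
After op 9 (RCL M1): stack=[12] mem=[11,12,0,0]
After op 10 (push 14): stack=[12,14] mem=[11,12,0,0]
After op 11 (STO M3): stack=[12] mem=[11,12,0,14]
After op 12 (pop): stack=[empty] mem=[11,12,0,14]

(empty)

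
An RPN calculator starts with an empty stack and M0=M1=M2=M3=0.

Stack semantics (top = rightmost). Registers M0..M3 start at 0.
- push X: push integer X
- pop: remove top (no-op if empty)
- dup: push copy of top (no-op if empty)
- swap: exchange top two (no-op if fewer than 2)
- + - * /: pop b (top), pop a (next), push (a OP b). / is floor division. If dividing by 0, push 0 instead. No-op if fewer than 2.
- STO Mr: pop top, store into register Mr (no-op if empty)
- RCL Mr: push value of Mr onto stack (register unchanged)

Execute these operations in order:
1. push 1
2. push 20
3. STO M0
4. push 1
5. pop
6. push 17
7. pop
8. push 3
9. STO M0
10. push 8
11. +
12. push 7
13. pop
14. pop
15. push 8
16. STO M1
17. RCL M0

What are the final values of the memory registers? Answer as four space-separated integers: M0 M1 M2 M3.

After op 1 (push 1): stack=[1] mem=[0,0,0,0]
After op 2 (push 20): stack=[1,20] mem=[0,0,0,0]
After op 3 (STO M0): stack=[1] mem=[20,0,0,0]
After op 4 (push 1): stack=[1,1] mem=[20,0,0,0]
After op 5 (pop): stack=[1] mem=[20,0,0,0]
After op 6 (push 17): stack=[1,17] mem=[20,0,0,0]
After op 7 (pop): stack=[1] mem=[20,0,0,0]
After op 8 (push 3): stack=[1,3] mem=[20,0,0,0]
After op 9 (STO M0): stack=[1] mem=[3,0,0,0]
After op 10 (push 8): stack=[1,8] mem=[3,0,0,0]
After op 11 (+): stack=[9] mem=[3,0,0,0]
After op 12 (push 7): stack=[9,7] mem=[3,0,0,0]
After op 13 (pop): stack=[9] mem=[3,0,0,0]
After op 14 (pop): stack=[empty] mem=[3,0,0,0]
After op 15 (push 8): stack=[8] mem=[3,0,0,0]
After op 16 (STO M1): stack=[empty] mem=[3,8,0,0]
After op 17 (RCL M0): stack=[3] mem=[3,8,0,0]

Answer: 3 8 0 0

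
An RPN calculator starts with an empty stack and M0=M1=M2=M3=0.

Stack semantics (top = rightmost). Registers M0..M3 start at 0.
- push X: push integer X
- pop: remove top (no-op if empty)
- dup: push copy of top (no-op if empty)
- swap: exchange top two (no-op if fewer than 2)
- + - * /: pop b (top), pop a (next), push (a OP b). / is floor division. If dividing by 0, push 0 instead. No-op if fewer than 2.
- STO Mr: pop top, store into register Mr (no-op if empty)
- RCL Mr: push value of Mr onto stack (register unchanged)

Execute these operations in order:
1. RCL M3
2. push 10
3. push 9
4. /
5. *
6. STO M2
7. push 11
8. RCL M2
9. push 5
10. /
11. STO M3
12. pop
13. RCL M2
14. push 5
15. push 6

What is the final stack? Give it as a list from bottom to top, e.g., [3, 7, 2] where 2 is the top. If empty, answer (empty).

After op 1 (RCL M3): stack=[0] mem=[0,0,0,0]
After op 2 (push 10): stack=[0,10] mem=[0,0,0,0]
After op 3 (push 9): stack=[0,10,9] mem=[0,0,0,0]
After op 4 (/): stack=[0,1] mem=[0,0,0,0]
After op 5 (*): stack=[0] mem=[0,0,0,0]
After op 6 (STO M2): stack=[empty] mem=[0,0,0,0]
After op 7 (push 11): stack=[11] mem=[0,0,0,0]
After op 8 (RCL M2): stack=[11,0] mem=[0,0,0,0]
After op 9 (push 5): stack=[11,0,5] mem=[0,0,0,0]
After op 10 (/): stack=[11,0] mem=[0,0,0,0]
After op 11 (STO M3): stack=[11] mem=[0,0,0,0]
After op 12 (pop): stack=[empty] mem=[0,0,0,0]
After op 13 (RCL M2): stack=[0] mem=[0,0,0,0]
After op 14 (push 5): stack=[0,5] mem=[0,0,0,0]
After op 15 (push 6): stack=[0,5,6] mem=[0,0,0,0]

Answer: [0, 5, 6]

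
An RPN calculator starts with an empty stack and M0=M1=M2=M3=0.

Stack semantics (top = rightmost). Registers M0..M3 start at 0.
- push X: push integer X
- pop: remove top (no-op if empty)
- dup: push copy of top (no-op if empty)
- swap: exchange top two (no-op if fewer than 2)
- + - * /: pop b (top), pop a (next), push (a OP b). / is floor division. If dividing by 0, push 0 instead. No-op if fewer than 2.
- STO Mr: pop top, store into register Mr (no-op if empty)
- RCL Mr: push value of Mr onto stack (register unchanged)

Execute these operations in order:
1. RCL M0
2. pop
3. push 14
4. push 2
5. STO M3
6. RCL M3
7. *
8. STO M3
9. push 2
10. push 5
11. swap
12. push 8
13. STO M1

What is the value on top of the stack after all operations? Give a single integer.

After op 1 (RCL M0): stack=[0] mem=[0,0,0,0]
After op 2 (pop): stack=[empty] mem=[0,0,0,0]
After op 3 (push 14): stack=[14] mem=[0,0,0,0]
After op 4 (push 2): stack=[14,2] mem=[0,0,0,0]
After op 5 (STO M3): stack=[14] mem=[0,0,0,2]
After op 6 (RCL M3): stack=[14,2] mem=[0,0,0,2]
After op 7 (*): stack=[28] mem=[0,0,0,2]
After op 8 (STO M3): stack=[empty] mem=[0,0,0,28]
After op 9 (push 2): stack=[2] mem=[0,0,0,28]
After op 10 (push 5): stack=[2,5] mem=[0,0,0,28]
After op 11 (swap): stack=[5,2] mem=[0,0,0,28]
After op 12 (push 8): stack=[5,2,8] mem=[0,0,0,28]
After op 13 (STO M1): stack=[5,2] mem=[0,8,0,28]

Answer: 2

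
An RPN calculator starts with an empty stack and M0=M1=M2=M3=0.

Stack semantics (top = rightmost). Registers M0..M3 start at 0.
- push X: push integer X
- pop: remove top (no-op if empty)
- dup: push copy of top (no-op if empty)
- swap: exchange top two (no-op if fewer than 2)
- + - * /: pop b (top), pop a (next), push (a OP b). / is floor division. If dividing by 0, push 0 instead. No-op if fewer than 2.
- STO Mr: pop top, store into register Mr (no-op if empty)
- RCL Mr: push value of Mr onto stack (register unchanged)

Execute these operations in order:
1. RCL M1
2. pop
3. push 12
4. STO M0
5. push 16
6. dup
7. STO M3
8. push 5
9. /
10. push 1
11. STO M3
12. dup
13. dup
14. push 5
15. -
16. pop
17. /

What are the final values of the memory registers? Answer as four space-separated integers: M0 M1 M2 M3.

After op 1 (RCL M1): stack=[0] mem=[0,0,0,0]
After op 2 (pop): stack=[empty] mem=[0,0,0,0]
After op 3 (push 12): stack=[12] mem=[0,0,0,0]
After op 4 (STO M0): stack=[empty] mem=[12,0,0,0]
After op 5 (push 16): stack=[16] mem=[12,0,0,0]
After op 6 (dup): stack=[16,16] mem=[12,0,0,0]
After op 7 (STO M3): stack=[16] mem=[12,0,0,16]
After op 8 (push 5): stack=[16,5] mem=[12,0,0,16]
After op 9 (/): stack=[3] mem=[12,0,0,16]
After op 10 (push 1): stack=[3,1] mem=[12,0,0,16]
After op 11 (STO M3): stack=[3] mem=[12,0,0,1]
After op 12 (dup): stack=[3,3] mem=[12,0,0,1]
After op 13 (dup): stack=[3,3,3] mem=[12,0,0,1]
After op 14 (push 5): stack=[3,3,3,5] mem=[12,0,0,1]
After op 15 (-): stack=[3,3,-2] mem=[12,0,0,1]
After op 16 (pop): stack=[3,3] mem=[12,0,0,1]
After op 17 (/): stack=[1] mem=[12,0,0,1]

Answer: 12 0 0 1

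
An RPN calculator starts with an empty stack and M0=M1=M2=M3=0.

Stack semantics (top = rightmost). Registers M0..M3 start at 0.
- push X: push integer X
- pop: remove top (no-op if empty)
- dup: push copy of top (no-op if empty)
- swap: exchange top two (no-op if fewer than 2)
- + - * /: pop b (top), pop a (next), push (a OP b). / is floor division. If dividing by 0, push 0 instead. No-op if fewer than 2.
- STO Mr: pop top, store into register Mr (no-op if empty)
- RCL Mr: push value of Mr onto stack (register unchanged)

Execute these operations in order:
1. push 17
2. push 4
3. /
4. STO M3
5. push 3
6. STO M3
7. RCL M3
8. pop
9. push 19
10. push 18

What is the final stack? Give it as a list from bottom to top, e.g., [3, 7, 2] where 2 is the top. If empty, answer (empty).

Answer: [19, 18]

Derivation:
After op 1 (push 17): stack=[17] mem=[0,0,0,0]
After op 2 (push 4): stack=[17,4] mem=[0,0,0,0]
After op 3 (/): stack=[4] mem=[0,0,0,0]
After op 4 (STO M3): stack=[empty] mem=[0,0,0,4]
After op 5 (push 3): stack=[3] mem=[0,0,0,4]
After op 6 (STO M3): stack=[empty] mem=[0,0,0,3]
After op 7 (RCL M3): stack=[3] mem=[0,0,0,3]
After op 8 (pop): stack=[empty] mem=[0,0,0,3]
After op 9 (push 19): stack=[19] mem=[0,0,0,3]
After op 10 (push 18): stack=[19,18] mem=[0,0,0,3]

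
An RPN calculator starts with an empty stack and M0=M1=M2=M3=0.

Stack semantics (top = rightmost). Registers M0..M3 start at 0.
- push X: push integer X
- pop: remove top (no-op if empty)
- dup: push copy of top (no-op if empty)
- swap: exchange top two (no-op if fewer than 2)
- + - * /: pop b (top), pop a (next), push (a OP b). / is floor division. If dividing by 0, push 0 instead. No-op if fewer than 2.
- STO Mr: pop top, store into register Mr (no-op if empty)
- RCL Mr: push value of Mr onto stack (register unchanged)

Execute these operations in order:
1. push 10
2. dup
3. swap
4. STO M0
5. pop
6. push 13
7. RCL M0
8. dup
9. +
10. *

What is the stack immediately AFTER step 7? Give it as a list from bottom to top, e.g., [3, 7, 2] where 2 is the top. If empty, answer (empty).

After op 1 (push 10): stack=[10] mem=[0,0,0,0]
After op 2 (dup): stack=[10,10] mem=[0,0,0,0]
After op 3 (swap): stack=[10,10] mem=[0,0,0,0]
After op 4 (STO M0): stack=[10] mem=[10,0,0,0]
After op 5 (pop): stack=[empty] mem=[10,0,0,0]
After op 6 (push 13): stack=[13] mem=[10,0,0,0]
After op 7 (RCL M0): stack=[13,10] mem=[10,0,0,0]

[13, 10]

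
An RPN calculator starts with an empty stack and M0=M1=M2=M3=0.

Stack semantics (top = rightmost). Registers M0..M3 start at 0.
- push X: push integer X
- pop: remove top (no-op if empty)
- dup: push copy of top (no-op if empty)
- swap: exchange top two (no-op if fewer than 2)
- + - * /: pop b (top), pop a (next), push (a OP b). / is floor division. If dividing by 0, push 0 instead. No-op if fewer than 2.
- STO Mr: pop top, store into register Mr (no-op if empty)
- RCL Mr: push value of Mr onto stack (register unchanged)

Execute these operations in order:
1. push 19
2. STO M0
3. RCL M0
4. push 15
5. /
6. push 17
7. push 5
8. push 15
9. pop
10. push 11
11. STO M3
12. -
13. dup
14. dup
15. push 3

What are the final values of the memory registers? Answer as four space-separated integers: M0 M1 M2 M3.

After op 1 (push 19): stack=[19] mem=[0,0,0,0]
After op 2 (STO M0): stack=[empty] mem=[19,0,0,0]
After op 3 (RCL M0): stack=[19] mem=[19,0,0,0]
After op 4 (push 15): stack=[19,15] mem=[19,0,0,0]
After op 5 (/): stack=[1] mem=[19,0,0,0]
After op 6 (push 17): stack=[1,17] mem=[19,0,0,0]
After op 7 (push 5): stack=[1,17,5] mem=[19,0,0,0]
After op 8 (push 15): stack=[1,17,5,15] mem=[19,0,0,0]
After op 9 (pop): stack=[1,17,5] mem=[19,0,0,0]
After op 10 (push 11): stack=[1,17,5,11] mem=[19,0,0,0]
After op 11 (STO M3): stack=[1,17,5] mem=[19,0,0,11]
After op 12 (-): stack=[1,12] mem=[19,0,0,11]
After op 13 (dup): stack=[1,12,12] mem=[19,0,0,11]
After op 14 (dup): stack=[1,12,12,12] mem=[19,0,0,11]
After op 15 (push 3): stack=[1,12,12,12,3] mem=[19,0,0,11]

Answer: 19 0 0 11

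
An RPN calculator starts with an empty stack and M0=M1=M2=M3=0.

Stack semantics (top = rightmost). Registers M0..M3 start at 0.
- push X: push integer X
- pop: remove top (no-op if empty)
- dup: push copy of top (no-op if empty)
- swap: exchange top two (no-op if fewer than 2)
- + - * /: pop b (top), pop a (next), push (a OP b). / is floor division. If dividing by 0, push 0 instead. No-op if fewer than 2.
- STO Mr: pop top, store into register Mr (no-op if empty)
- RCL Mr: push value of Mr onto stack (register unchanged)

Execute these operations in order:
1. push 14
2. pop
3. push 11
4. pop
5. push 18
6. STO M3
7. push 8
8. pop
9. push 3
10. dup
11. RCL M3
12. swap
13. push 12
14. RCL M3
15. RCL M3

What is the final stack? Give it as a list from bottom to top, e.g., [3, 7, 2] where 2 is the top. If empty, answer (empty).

Answer: [3, 18, 3, 12, 18, 18]

Derivation:
After op 1 (push 14): stack=[14] mem=[0,0,0,0]
After op 2 (pop): stack=[empty] mem=[0,0,0,0]
After op 3 (push 11): stack=[11] mem=[0,0,0,0]
After op 4 (pop): stack=[empty] mem=[0,0,0,0]
After op 5 (push 18): stack=[18] mem=[0,0,0,0]
After op 6 (STO M3): stack=[empty] mem=[0,0,0,18]
After op 7 (push 8): stack=[8] mem=[0,0,0,18]
After op 8 (pop): stack=[empty] mem=[0,0,0,18]
After op 9 (push 3): stack=[3] mem=[0,0,0,18]
After op 10 (dup): stack=[3,3] mem=[0,0,0,18]
After op 11 (RCL M3): stack=[3,3,18] mem=[0,0,0,18]
After op 12 (swap): stack=[3,18,3] mem=[0,0,0,18]
After op 13 (push 12): stack=[3,18,3,12] mem=[0,0,0,18]
After op 14 (RCL M3): stack=[3,18,3,12,18] mem=[0,0,0,18]
After op 15 (RCL M3): stack=[3,18,3,12,18,18] mem=[0,0,0,18]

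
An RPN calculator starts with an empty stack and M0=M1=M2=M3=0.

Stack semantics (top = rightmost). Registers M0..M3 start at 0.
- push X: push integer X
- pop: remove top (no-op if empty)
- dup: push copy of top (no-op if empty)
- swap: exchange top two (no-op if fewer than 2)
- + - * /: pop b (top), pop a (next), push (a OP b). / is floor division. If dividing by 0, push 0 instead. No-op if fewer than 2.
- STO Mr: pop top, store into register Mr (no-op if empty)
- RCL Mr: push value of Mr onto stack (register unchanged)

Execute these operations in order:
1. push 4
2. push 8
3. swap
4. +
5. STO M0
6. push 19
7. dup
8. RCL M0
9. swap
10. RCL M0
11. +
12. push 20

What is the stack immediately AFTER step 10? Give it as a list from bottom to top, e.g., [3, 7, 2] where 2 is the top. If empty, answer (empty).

After op 1 (push 4): stack=[4] mem=[0,0,0,0]
After op 2 (push 8): stack=[4,8] mem=[0,0,0,0]
After op 3 (swap): stack=[8,4] mem=[0,0,0,0]
After op 4 (+): stack=[12] mem=[0,0,0,0]
After op 5 (STO M0): stack=[empty] mem=[12,0,0,0]
After op 6 (push 19): stack=[19] mem=[12,0,0,0]
After op 7 (dup): stack=[19,19] mem=[12,0,0,0]
After op 8 (RCL M0): stack=[19,19,12] mem=[12,0,0,0]
After op 9 (swap): stack=[19,12,19] mem=[12,0,0,0]
After op 10 (RCL M0): stack=[19,12,19,12] mem=[12,0,0,0]

[19, 12, 19, 12]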